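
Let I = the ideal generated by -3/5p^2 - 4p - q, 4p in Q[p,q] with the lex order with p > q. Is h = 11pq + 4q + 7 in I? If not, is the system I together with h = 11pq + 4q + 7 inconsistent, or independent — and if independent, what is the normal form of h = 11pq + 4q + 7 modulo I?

Adjoining 11pq + 4q + 7 makes the ideal the whole ring: the system is inconsistent.

First compute the reduced Gröbner basis of I by Buchberger's algorithm.
f_1 = -3/5p^2 - 4p - q, LT = p^2.
f_2 = 4p, LT = p.

S(f_1,f_2): lcm = p^2. S = 20/3p + 5/3q.
  leading term p: subtract (5/3)·f_2 from 20/3p + 5/3q → 5/3q
  leading term q: no divisor's leading term divides it; move 5/3q to the remainder.
  remainder 5/3q ≠ 0; add k_3 = 5/3q to the basis.

The other S-polynomials (S(f_1,k_3), S(f_2,k_3)) all reduce to 0 modulo the current basis, so we have a Gröbner basis.
Inter-reduce: drop elements whose leading term is divisible by another's, tail-reduce, and make monic.
Reduced Gröbner basis: {p, q}.
Label its elements g_1 = p, g_2 = q.

Reduce h = 11pq + 4q + 7 modulo G:
  leading term pq: subtract (11q)·g_1 from 11pq + 4q + 7 → 4q + 7
  leading term q: subtract (4)·g_2 from 4q + 7 → 7
  leading term 1: no divisor's leading term divides it; move 7 to the remainder.
  normal form = 7.
The normal form is nonzero, so h ∉ I. Since h minus its normal form lies in I, I + (h) = I + (r) where r = 7; decide whether this ideal is the whole ring.
Here r = 7 is a nonzero constant, hence a unit: 1 ∈ I + (h), the Gröbner basis of I + (h) is {1}, and the enlarged system has no common solution — adjoining h is inconsistent.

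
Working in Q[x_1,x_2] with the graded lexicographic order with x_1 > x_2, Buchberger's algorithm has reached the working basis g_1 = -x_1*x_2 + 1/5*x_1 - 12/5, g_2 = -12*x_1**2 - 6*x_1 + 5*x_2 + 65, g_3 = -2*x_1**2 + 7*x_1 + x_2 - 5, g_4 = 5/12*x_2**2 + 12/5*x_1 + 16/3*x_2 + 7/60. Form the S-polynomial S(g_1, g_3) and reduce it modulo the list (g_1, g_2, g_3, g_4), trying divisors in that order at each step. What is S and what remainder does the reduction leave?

lcm(LM(g_1), LM(g_3)) = x_1**2*x_2.
S = (lcm/LT(g_1))·g_1 − (lcm/LT(g_3))·g_3 = -1/5*x_1**2 + 7/2*x_1*x_2 + 1/2*x_2**2 + 12/5*x_1 - 5/2*x_2.
Reduce S modulo (g_1, g_2, g_3, g_4) in that order:
  leading term x_1**2: subtract (1/60)·g_2 from -1/5*x_1**2 + 7/2*x_1*x_2 + 1/2*x_2**2 + 12/5*x_1 - 5/2*x_2 → 7/2*x_1*x_2 + 1/2*x_2**2 + 5/2*x_1 - 31/12*x_2 - 13/12
  leading term x_1*x_2: subtract (-7/2)·g_1 from 7/2*x_1*x_2 + 1/2*x_2**2 + 5/2*x_1 - 31/12*x_2 - 13/12 → 1/2*x_2**2 + 16/5*x_1 - 31/12*x_2 - 569/60
  leading term x_2**2: subtract (6/5)·g_4 from 1/2*x_2**2 + 16/5*x_1 - 31/12*x_2 - 569/60 → 8/25*x_1 - 539/60*x_2 - 2887/300
  leading term x_1: no divisor's leading term divides it; move 8/25*x_1 to the remainder.
  leading term x_2: no divisor's leading term divides it; move -539/60*x_2 to the remainder.
  leading term 1: no divisor's leading term divides it; move -2887/300 to the remainder.
The remainder 8/25*x_1 - 539/60*x_2 - 2887/300 is nonzero, so it would be added as the next basis element.

S(g_1, g_3) = -1/5*x_1**2 + 7/2*x_1*x_2 + 1/2*x_2**2 + 12/5*x_1 - 5/2*x_2; remainder on division = 8/25*x_1 - 539/60*x_2 - 2887/300.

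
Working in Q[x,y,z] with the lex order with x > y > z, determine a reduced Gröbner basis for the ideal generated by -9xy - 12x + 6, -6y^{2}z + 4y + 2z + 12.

This is the nonlinear analogue of row-reducing a linear system.

f_1 = -9xy - 12x + 6, LT = xy.
f_2 = -6y^{2}z + 4y + 2z + 12, LT = y^{2}z.

S(f_1,f_2): lcm = xy^{2}z. S = \tfrac{4}{3}xyz + \tfrac{2}{3}xy + \tfrac{1}{3}xz + 2x - \tfrac{2}{3}yz.
  leading term xyz: subtract (-\tfrac{4}{27}z)·f_1 from \tfrac{4}{3}xyz + \tfrac{2}{3}xy + \tfrac{1}{3}xz + 2x - \tfrac{2}{3}yz → \tfrac{2}{3}xy - \tfrac{13}{9}xz + 2x - \tfrac{2}{3}yz + \tfrac{8}{9}z
  leading term xy: subtract (-\tfrac{2}{27})·f_1 from \tfrac{2}{3}xy - \tfrac{13}{9}xz + 2x - \tfrac{2}{3}yz + \tfrac{8}{9}z → -\tfrac{13}{9}xz + \tfrac{10}{9}x - \tfrac{2}{3}yz + \tfrac{8}{9}z + \tfrac{4}{9}
  leading term xz: no divisor's leading term divides it; move -\tfrac{13}{9}xz to the remainder.
  leading term x: no divisor's leading term divides it; move \tfrac{10}{9}x to the remainder.
  leading term yz: no divisor's leading term divides it; move -\tfrac{2}{3}yz to the remainder.
  leading term z: no divisor's leading term divides it; move \tfrac{8}{9}z to the remainder.
  leading term 1: no divisor's leading term divides it; move \tfrac{4}{9} to the remainder.
  remainder -\tfrac{13}{9}xz + \tfrac{10}{9}x - \tfrac{2}{3}yz + \tfrac{8}{9}z + \tfrac{4}{9} ≠ 0; add g_3 = -\tfrac{13}{9}xz + \tfrac{10}{9}x - \tfrac{2}{3}yz + \tfrac{8}{9}z + \tfrac{4}{9} to the basis.

The other S-polynomials (S(f_1,g_3), S(f_2,g_3)) all reduce to 0 modulo the current basis, so we have a Gröbner basis.

G = {xy + \tfrac{4}{3}x - \tfrac{2}{3}, xz - \tfrac{10}{13}x + \tfrac{6}{13}yz - \tfrac{8}{13}z - \tfrac{4}{13}, y^{2}z - \tfrac{2}{3}y - \tfrac{1}{3}z - 2}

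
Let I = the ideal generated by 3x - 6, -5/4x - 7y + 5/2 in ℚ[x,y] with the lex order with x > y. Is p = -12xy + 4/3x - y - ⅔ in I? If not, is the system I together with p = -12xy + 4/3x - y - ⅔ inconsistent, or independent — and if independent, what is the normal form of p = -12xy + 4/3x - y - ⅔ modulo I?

Adjoining -12xy + 4/3x - y - ⅔ makes the ideal the whole ring: the system is inconsistent.

First compute the reduced Gröbner basis of I by Buchberger's algorithm.
f_1 = 3x - 6, LT = x.
f_2 = -5/4x - 7y + 5/2, LT = x.

S(f_1,f_2): lcm = x. S = -28/5y.
  leading term y: no divisor's leading term divides it; move -28/5y to the remainder.
  remainder -28/5y ≠ 0; add h_3 = -28/5y to the basis.

The other S-polynomials (S(f_1,h_3), S(f_2,h_3)) all reduce to 0 modulo the current basis, so we have a Gröbner basis.
Inter-reduce: drop elements whose leading term is divisible by another's, tail-reduce, and make monic.
Reduced Gröbner basis: {x - 2, y}.
Label its elements g_1 = x - 2, g_2 = y.

Reduce p = -12xy + 4/3x - y - ⅔ modulo G:
  leading term xy: subtract (-12y)·g_1 from -12xy + 4/3x - y - ⅔ → 4/3x - 25y - ⅔
  leading term x: subtract (4/3)·g_1 from 4/3x - 25y - ⅔ → -25y + 2
  leading term y: subtract (-25)·g_2 from -25y + 2 → 2
  leading term 1: no divisor's leading term divides it; move 2 to the remainder.
  normal form = 2.
The normal form is nonzero, so p ∉ I. Since p minus its normal form lies in I, I + (p) = I + (r) where r = 2; decide whether this ideal is the whole ring.
Here r = 2 is a nonzero constant, hence a unit: 1 ∈ I + (p), the Gröbner basis of I + (p) is {1}, and the enlarged system has no common solution — adjoining p is inconsistent.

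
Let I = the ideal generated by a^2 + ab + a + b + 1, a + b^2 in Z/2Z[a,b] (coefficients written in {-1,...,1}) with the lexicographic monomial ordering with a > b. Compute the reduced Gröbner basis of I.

f_1 = a^2 + ab + a + b + 1, LT = a^2.
f_2 = a + b^2, LT = a.

S(f_1,f_2): lcm = a^2. S = ab^2 + ab + a + b + 1.
  reduce S modulo (f_1, f_2):
  remainder b^4 + b^3 + b^2 + b + 1 ≠ 0; add g_3 = b^4 + b^3 + b^2 + b + 1 to the basis.

The other S-polynomials (S(f_1,g_3), S(f_2,g_3)) all reduce to 0 modulo the current basis, so we have a Gröbner basis.
Inter-reduce: drop elements whose leading term is divisible by another's, tail-reduce, and make monic.

G = {a + b^2, b^4 + b^3 + b^2 + b + 1}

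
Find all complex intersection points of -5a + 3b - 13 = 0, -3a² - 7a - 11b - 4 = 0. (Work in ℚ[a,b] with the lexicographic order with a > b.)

Compute a lex Gröbner basis by Buchberger's algorithm.
f_1 = -5a + 3b - 13, LT = a.
f_2 = -3a² - 7a - 11b - 4, LT = a².

S(f_1,f_2): lcm = a². S = -⅗ab + 4/15a - 11/3b - 4/3.
  leading term ab: subtract (3/25b)·f_1 from -⅗ab + 4/15a - 11/3b - 4/3 → 4/15a - 9/25b² - 158/75b - 4/3
  leading term a: subtract (-4/75)·f_1 from 4/15a - 9/25b² - 158/75b - 4/3 → -9/25b² - 146/75b - 152/75
  leading term b²: no divisor's leading term divides it; move -9/25b² to the remainder.
  leading term b: no divisor's leading term divides it; move -146/75b to the remainder.
  leading term 1: no divisor's leading term divides it; move -152/75 to the remainder.
  remainder -9/25b² - 146/75b - 152/75 ≠ 0; add h_3 = -9/25b² - 146/75b - 152/75 to the basis.

The other S-polynomials (S(f_1,h_3), S(f_2,h_3)) all reduce to 0 modulo the current basis, so we have a Gröbner basis.
Inter-reduce: drop elements whose leading term is divisible by another's, tail-reduce, and make monic.
Reduced Gröbner basis: {a - ⅗b + 13/5, b² + 146/27b + 152/27}.

Elimination: the polynomial b² + 146/27b + 152/27 lies in the elimination ideal for b, so b ∈ {-4, -38/27}. For each such b, the remaining basis elements (now univariate) give the rest of the solution.
  b = -4: the earlier basis element becomes a + 5 = 0, giving a = -5 — point (-5, -4).
  b = -38/27: the earlier basis element becomes a + 31/9 = 0, giving a = -31/9 — point (-31/9, -38/27).
Substituting each solution back into the original system confirms all equations vanish.

{(-5, -4), (-31/9, -38/27)}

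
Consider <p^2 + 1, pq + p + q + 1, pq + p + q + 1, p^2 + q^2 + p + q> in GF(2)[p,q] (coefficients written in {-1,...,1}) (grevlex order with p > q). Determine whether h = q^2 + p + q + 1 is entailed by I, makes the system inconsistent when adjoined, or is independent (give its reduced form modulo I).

First compute the reduced Gröbner basis of I by Buchberger's algorithm.
f_1 = p^2 + 1, LT = p^2.
f_2 = pq + p + q + 1, LT = pq.
f_3 = pq + p + q + 1, LT = pq.
f_4 = p^2 + q^2 + p + q, LT = p^2.

S(f_1,f_4): lcm = p^2. S = q^2 + p + q + 1.
  reduce S modulo (f_1, f_2, f_3, f_4):
  remainder q^2 + p + q + 1 ≠ 0; add k_5 = q^2 + p + q + 1 to the basis.

The other S-polynomials (S(f_1,f_2), S(f_1,f_3), S(f_2,f_3), S(f_2,f_4), S(f_3,f_4), S(f_1,k_5), S(f_2,k_5), S(f_3,k_5), S(f_4,k_5)) all reduce to 0 modulo the current basis, so we have a Gröbner basis.
Inter-reduce: drop elements whose leading term is divisible by another's, tail-reduce, and make monic.
Reduced Gröbner basis: {p^2 + 1, pq + p + q + 1, q^2 + p + q + 1}.
Label its elements g_1 = p^2 + 1, g_2 = pq + p + q + 1, g_3 = q^2 + p + q + 1.

Reduce h = q^2 + p + q + 1 modulo G:
  leading term q^2: subtract (1)·g_3 from q^2 + p + q + 1 → 0
  normal form = 0.
Since the normal form is 0, h ∈ I.

q^2 + p + q + 1 lies in I (it reduces to 0).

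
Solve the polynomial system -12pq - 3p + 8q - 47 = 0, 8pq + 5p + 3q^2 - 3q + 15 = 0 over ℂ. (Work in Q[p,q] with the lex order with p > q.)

Compute a lex Gröbner basis by Buchberger's algorithm.
f_1 = -12pq - 3p + 8q - 47, LT = pq.
f_2 = 8pq + 5p + 3q^2 - 3q + 15, LT = pq.

S(f_1,f_2): lcm = pq. S = -3/8p - 3/8q^2 - 7/24q + 49/24.
  leading term p: no divisor's leading term divides it; move -3/8p to the remainder.
  leading term q^2: no divisor's leading term divides it; move -3/8q^2 to the remainder.
  leading term q: no divisor's leading term divides it; move -7/24q to the remainder.
  leading term 1: no divisor's leading term divides it; move 49/24 to the remainder.
  remainder -3/8p - 3/8q^2 - 7/24q + 49/24 ≠ 0; add h_3 = -3/8p - 3/8q^2 - 7/24q + 49/24 to the basis.

S(f_1,h_3): lcm = pq. S = 1/4p - q^3 - 7/9q^2 + 43/9q + 47/12.
  leading term p: subtract (-2/3)·h_3 from 1/4p - q^3 - 7/9q^2 + 43/9q + 47/12 → -q^3 - 37/36q^2 + 55/12q + 95/18
  leading term q^3: no divisor's leading term divides it; move -q^3 to the remainder.
  leading term q^2: no divisor's leading term divides it; move -37/36q^2 to the remainder.
  leading term q: no divisor's leading term divides it; move 55/12q to the remainder.
  leading term 1: no divisor's leading term divides it; move 95/18 to the remainder.
  remainder -q^3 - 37/36q^2 + 55/12q + 95/18 ≠ 0; add h_4 = -q^3 - 37/36q^2 + 55/12q + 95/18 to the basis.

The other S-polynomials (S(f_2,h_3), S(f_1,h_4), S(f_2,h_4), S(h_3,h_4)) all reduce to 0 modulo the current basis, so we have a Gröbner basis.
Inter-reduce: drop elements whose leading term is divisible by another's, tail-reduce, and make monic.
Reduced Gröbner basis: {p + q^2 + 7/9q - 49/9, q^3 + 37/36q^2 - 55/12q - 95/18}.

A lex Gröbner basis eliminates variables successively. Here q^3 + 37/36q^2 - 55/12q - 95/18 depends only on q, with roots {-2, 35/72 - sqrt(14905)/72, 35/72 + sqrt(14905)/72}; lifting each root through the earlier basis elements recovers the full solutions.
  q = -2: the earlier basis element becomes p - 3 = 0, giving p = 3 — point (3, -2).
  q = 35/72 - sqrt(14905)/72: the earlier basis element becomes p - 7*sqrt(14905)/288 - 563/288 = 0, giving p = 563/288 + 7*sqrt(14905)/288 — point (563/288 + 7*sqrt(14905)/288, 35/72 - sqrt(14905)/72).
  q = 35/72 + sqrt(14905)/72: the earlier basis element becomes p - 563/288 + 7*sqrt(14905)/288 = 0, giving p = 563/288 - 7*sqrt(14905)/288 — point (563/288 - 7*sqrt(14905)/288, 35/72 + sqrt(14905)/72).

{(3, -2), (563/288 + 7*sqrt(14905)/288, 35/72 - sqrt(14905)/72), (563/288 - 7*sqrt(14905)/288, 35/72 + sqrt(14905)/72)}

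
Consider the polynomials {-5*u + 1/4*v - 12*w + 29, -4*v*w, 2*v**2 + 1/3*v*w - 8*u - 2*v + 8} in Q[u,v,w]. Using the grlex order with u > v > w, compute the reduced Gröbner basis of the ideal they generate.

f_1 = -5*u + 1/4*v - 12*w + 29, LT = u.
f_2 = -4*v*w, LT = v*w.
f_3 = 2*v**2 + 1/3*v*w - 8*u - 2*v + 8, LT = v**2.

S(f_2,f_3): lcm = v**2*w. S = -1/6*v*w**2 + 4*u*w + v*w - 4*w.
  leading term v*w**2: subtract (1/24*w)·f_2 from -1/6*v*w**2 + 4*u*w + v*w - 4*w → 4*u*w + v*w - 4*w
  leading term u*w: subtract (-4/5*w)·f_1 from 4*u*w + v*w - 4*w → 6/5*v*w - 48/5*w**2 + 96/5*w
  leading term v*w: subtract (-3/10)·f_2 from 6/5*v*w - 48/5*w**2 + 96/5*w → -48/5*w**2 + 96/5*w
  leading term w**2: no divisor's leading term divides it; move -48/5*w**2 to the remainder.
  leading term w: no divisor's leading term divides it; move 96/5*w to the remainder.
  remainder -48/5*w**2 + 96/5*w ≠ 0; add g_4 = -48/5*w**2 + 96/5*w to the basis.

The other S-polynomials (S(f_1,f_2), S(f_1,f_3), S(f_1,g_4), S(f_2,g_4), S(f_3,g_4)) all reduce to 0 modulo the current basis, so we have a Gröbner basis.

G = {v**2 - 6/5*v + 48/5*w - 96/5, v*w, w**2 - 2*w, u - 1/20*v + 12/5*w - 29/5}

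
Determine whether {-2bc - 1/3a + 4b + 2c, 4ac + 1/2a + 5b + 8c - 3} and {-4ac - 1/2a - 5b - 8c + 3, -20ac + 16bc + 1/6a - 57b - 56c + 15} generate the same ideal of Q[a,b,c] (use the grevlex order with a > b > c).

Yes, the ideals are equal.

Equality of ideals is decidable: compute both reduced Gröbner bases (unique for the ordering) and check whether they agree.
Buchberger on the first generating set:
f_1 = -2bc - 1/3a + 4b + 2c, LT = bc.
f_2 = 4ac + 1/2a + 5b + 8c - 3, LT = ac.

S(f_1,f_2): lcm = abc. S = 1/6a^2 - 17/8ab - 5/4b^2 - ac - 2bc + 3/4b.
  leading term a^2: no divisor's leading term divides it; move 1/6a^2 to the remainder.
  leading term ab: no divisor's leading term divides it; move -17/8ab to the remainder.
  leading term b^2: no divisor's leading term divides it; move -5/4b^2 to the remainder.
  leading term ac: subtract (-1/4)·f_2 from -ac - 2bc + 3/4b → -2bc + 1/8a + 2b + 2c - 3/4
  leading term bc: subtract (1)·f_1 from -2bc + 1/8a + 2b + 2c - 3/4 → 11/24a - 2b - 3/4
  leading term a: no divisor's leading term divides it; move 11/24a to the remainder.
  leading term b: no divisor's leading term divides it; move -2b to the remainder.
  leading term 1: no divisor's leading term divides it; move -3/4 to the remainder.
  remainder 1/6a^2 - 17/8ab - 5/4b^2 + 11/24a - 2b - 3/4 ≠ 0; add g_3 = 1/6a^2 - 17/8ab - 5/4b^2 + 11/24a - 2b - 3/4 to the basis.

S(f_1,g_3): leading monomials are coprime, so the S-polynomial reduces to 0 (Buchberger's first criterion).
S(f_2,g_3): lcm = a^2c. S = 51/4abc + 15/2b^2c + 1/8a^2 + 5/4ab - 3/4ac + 12bc - 3/4a + 9/2c.
  leading term abc: subtract (-51/8a)·f_1 from 51/4abc + 15/2b^2c + 1/8a^2 + 5/4ab - 3/4ac + 12bc - 3/4a + 9/2c → 15/2b^2c - 2a^2 + 107/4ab + 12ac + 12bc - 3/4a + 9/2c
  leading term b^2c: subtract (-15/4b)·f_1 from 15/2b^2c - 2a^2 + 107/4ab + 12ac + 12bc - 3/4a + 9/2c → -2a^2 + 51/2ab + 15b^2 + 12ac + 39/2bc - 3/4a + 9/2c
  leading term a^2: subtract (-12)·g_3 from -2a^2 + 51/2ab + 15b^2 + 12ac + 39/2bc - 3/4a + 9/2c → 12ac + 39/2bc + 19/4a - 24b + 9/2c - 9
  leading term ac: subtract (3)·f_2 from 12ac + 39/2bc + 19/4a - 24b + 9/2c - 9 → 39/2bc + 13/4a - 39b - 39/2c
  leading term bc: subtract (-39/4)·f_1 from 39/2bc + 13/4a - 39b - 39/2c → 0
  remainder 0.

Every S-polynomial of the final basis reduces to 0, so we have a Gröbner basis.
Inter-reduce: drop elements whose leading term is divisible by another's, tail-reduce, and make monic.
Reduced Gröbner basis: {a^2 - 51/4ab - 15/2b^2 + 11/4a - 12b - 9/2, ac + 1/8a + 5/4b + 2c - 3/4, bc + 1/6a - 2b - c}.

Buchberger on the second generating set:
h_1 = -4ac - 1/2a - 5b - 8c + 3, LT = ac.
h_2 = -20ac + 16bc + 1/6a - 57b - 56c + 15, LT = ac.

S(h_1,h_2): lcm = ac. S = 4/5bc + 2/15a - 8/5b - 4/5c.
  leading term bc: no divisor's leading term divides it; move 4/5bc to the remainder.
  leading term a: no divisor's leading term divides it; move 2/15a to the remainder.
  leading term b: no divisor's leading term divides it; move -8/5b to the remainder.
  leading term c: no divisor's leading term divides it; move -4/5c to the remainder.
  remainder 4/5bc + 2/15a - 8/5b - 4/5c ≠ 0; add k_3 = 4/5bc + 2/15a - 8/5b - 4/5c to the basis.

S(h_1,k_3): lcm = abc. S = -1/6a^2 + 17/8ab + 5/4b^2 + ac + 2bc - 3/4b.
  leading term a^2: no divisor's leading term divides it; move -1/6a^2 to the remainder.
  leading term ab: no divisor's leading term divides it; move 17/8ab to the remainder.
  leading term b^2: no divisor's leading term divides it; move 5/4b^2 to the remainder.
  leading term ac: subtract (-1/4)·h_1 from ac + 2bc - 3/4b → 2bc - 1/8a - 2b - 2c + 3/4
  leading term bc: subtract (5/2)·k_3 from 2bc - 1/8a - 2b - 2c + 3/4 → -11/24a + 2b + 3/4
  leading term a: no divisor's leading term divides it; move -11/24a to the remainder.
  leading term b: no divisor's leading term divides it; move 2b to the remainder.
  leading term 1: no divisor's leading term divides it; move 3/4 to the remainder.
  remainder -1/6a^2 + 17/8ab + 5/4b^2 - 11/24a + 2b + 3/4 ≠ 0; add k_4 = -1/6a^2 + 17/8ab + 5/4b^2 - 11/24a + 2b + 3/4 to the basis.

S(h_2,k_3): lcm = abc. S = -4/5b^2c - 1/6a^2 + 239/120ab + 57/20b^2 + ac + 14/5bc - 3/4b.
  leading term b^2c: subtract (-b)·k_3 from -4/5b^2c - 1/6a^2 + 239/120ab + 57/20b^2 + ac + 14/5bc - 3/4b → -1/6a^2 + 17/8ab + 5/4b^2 + ac + 2bc - 3/4b
  leading term a^2: subtract (1)·k_4 from -1/6a^2 + 17/8ab + 5/4b^2 + ac + 2bc - 3/4b → ac + 2bc + 11/24a - 11/4b - 3/4
  leading term ac: subtract (-1/4)·h_1 from ac + 2bc + 11/24a - 11/4b - 3/4 → 2bc + 1/3a - 4b - 2c
  leading term bc: subtract (5/2)·k_3 from 2bc + 1/3a - 4b - 2c → 0
  remainder 0.

S(h_1,k_4): lcm = a^2c. S = 51/4abc + 15/2b^2c + 1/8a^2 + 5/4ab - 3/4ac + 12bc - 3/4a + 9/2c.
  leading term abc: subtract (-51/16b)·h_1 from 51/4abc + 15/2b^2c + 1/8a^2 + 5/4ab - 3/4ac + 12bc - 3/4a + 9/2c → 15/2b^2c + 1/8a^2 - 11/32ab - 255/16b^2 - 3/4ac - 27/2bc - 3/4a + 153/16b + 9/2c
  leading term b^2c: subtract (75/8b)·k_3 from 15/2b^2c + 1/8a^2 - 11/32ab - 255/16b^2 - 3/4ac - 27/2bc - 3/4a + 153/16b + 9/2c → 1/8a^2 - 51/32ab - 15/16b^2 - 3/4ac - 6bc - 3/4a + 153/16b + 9/2c
  leading term a^2: subtract (-3/4)·k_4 from 1/8a^2 - 51/32ab - 15/16b^2 - 3/4ac - 6bc - 3/4a + 153/16b + 9/2c → -3/4ac - 6bc - 35/32a + 177/16b + 9/2c + 9/16
  leading term ac: subtract (3/16)·h_1 from -3/4ac - 6bc - 35/32a + 177/16b + 9/2c + 9/16 → -6bc - a + 12b + 6c
  leading term bc: subtract (-15/2)·k_3 from -6bc - a + 12b + 6c → 0
  remainder 0.

S(h_2,k_4): lcm = a^2c. S = 239/20abc + 15/2b^2c - 1/120a^2 + 57/20ab + 1/20ac + 12bc - 3/4a + 9/2c.
  leading term abc: subtract (-239/80b)·h_1 from 239/20abc + 15/2b^2c - 1/120a^2 + 57/20ab + 1/20ac + 12bc - 3/4a + 9/2c → 15/2b^2c - 1/120a^2 + 217/160ab - 239/16b^2 + 1/20ac - 119/10bc - 3/4a + 717/80b + 9/2c
  leading term b^2c: subtract (75/8b)·k_3 from 15/2b^2c - 1/120a^2 + 217/160ab - 239/16b^2 + 1/20ac - 119/10bc - 3/4a + 717/80b + 9/2c → -1/120a^2 + 17/160ab + 1/16b^2 + 1/20ac - 22/5bc - 3/4a + 717/80b + 9/2c
  leading term a^2: subtract (1/20)·k_4 from -1/120a^2 + 17/160ab + 1/16b^2 + 1/20ac - 22/5bc - 3/4a + 717/80b + 9/2c → 1/20ac - 22/5bc - 349/480a + 709/80b + 9/2c - 3/80
  leading term ac: subtract (-1/80)·h_1 from 1/20ac - 22/5bc - 349/480a + 709/80b + 9/2c - 3/80 → -22/5bc - 11/15a + 44/5b + 22/5c
  leading term bc: subtract (-11/2)·k_3 from -22/5bc - 11/15a + 44/5b + 22/5c → 0
  remainder 0.

S(k_3,k_4): leading monomials are coprime, so the S-polynomial reduces to 0 (Buchberger's first criterion).
Every S-polynomial of the final basis reduces to 0, so we have a Gröbner basis.
Inter-reduce: drop elements whose leading term is divisible by another's, tail-reduce, and make monic.
Reduced Gröbner basis: {a^2 - 51/4ab - 15/2b^2 + 11/4a - 12b - 9/2, ac + 1/8a + 5/4b + 2c - 3/4, bc + 1/6a - 2b - c}.

Same reduced basis, so the two generating sets span the same ideal.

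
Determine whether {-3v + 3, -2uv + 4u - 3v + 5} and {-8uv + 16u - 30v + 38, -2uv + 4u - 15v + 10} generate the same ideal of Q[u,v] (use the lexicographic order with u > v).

No, the ideals differ.

For a fixed monomial order, each ideal has a unique reduced Gröbner basis; comparing bases decides equality.
Buchberger on the first generating set:
f_1 = -3v + 3, LT = v.
f_2 = -2uv + 4u - 3v + 5, LT = uv.

S(f_1,f_2): lcm = uv. S = u - \tfrac{3}{2}v + \tfrac{5}{2}.
  leading term u: no divisor's leading term divides it; move u to the remainder.
  leading term v: subtract (\tfrac{1}{2})·f_1 from -\tfrac{3}{2}v + \tfrac{5}{2} → 1
  leading term 1: no divisor's leading term divides it; move 1 to the remainder.
  remainder u + 1 ≠ 0; add g_3 = u + 1 to the basis.

S(f_1,g_3): leading monomials are coprime, so the S-polynomial reduces to 0 (Buchberger's first criterion).
S(f_2,g_3): lcm = uv. S = -2u + \tfrac{1}{2}v - \tfrac{5}{2}.
  leading term u: subtract (-2)·g_3 from -2u + \tfrac{1}{2}v - \tfrac{5}{2} → \tfrac{1}{2}v - \tfrac{1}{2}
  leading term v: subtract (-\tfrac{1}{6})·f_1 from \tfrac{1}{2}v - \tfrac{1}{2} → 0
  remainder 0.

Every S-polynomial of the final basis reduces to 0, so we have a Gröbner basis.
Inter-reduce: drop elements whose leading term is divisible by another's, tail-reduce, and make monic.
Reduced Gröbner basis: {u + 1, v - 1}.

Buchberger on the second generating set:
h_1 = -8uv + 16u - 30v + 38, LT = uv.
h_2 = -2uv + 4u - 15v + 10, LT = uv.

S(h_1,h_2): lcm = uv. S = -\tfrac{15}{4}v + \tfrac{1}{4}.
  leading term v: no divisor's leading term divides it; move -\tfrac{15}{4}v to the remainder.
  leading term 1: no divisor's leading term divides it; move \tfrac{1}{4} to the remainder.
  remainder -\tfrac{15}{4}v + \tfrac{1}{4} ≠ 0; add k_3 = -\tfrac{15}{4}v + \tfrac{1}{4} to the basis.

S(h_1,k_3): lcm = uv. S = -\tfrac{29}{15}u + \tfrac{15}{4}v - \tfrac{19}{4}.
  leading term u: no divisor's leading term divides it; move -\tfrac{29}{15}u to the remainder.
  leading term v: subtract (-1)·k_3 from \tfrac{15}{4}v - \tfrac{19}{4} → -\tfrac{9}{2}
  leading term 1: no divisor's leading term divides it; move -\tfrac{9}{2} to the remainder.
  remainder -\tfrac{29}{15}u - \tfrac{9}{2} ≠ 0; add k_4 = -\tfrac{29}{15}u - \tfrac{9}{2} to the basis.

S(h_2,k_3): lcm = uv. S = -\tfrac{29}{15}u + \tfrac{15}{2}v - 5.
  leading term u: subtract (1)·k_4 from -\tfrac{29}{15}u + \tfrac{15}{2}v - 5 → \tfrac{15}{2}v - \tfrac{1}{2}
  leading term v: subtract (-2)·k_3 from \tfrac{15}{2}v - \tfrac{1}{2} → 0
  remainder 0.

S(h_1,k_4): lcm = uv. S = -2u + \tfrac{165}{116}v - \tfrac{19}{4}.
  leading term u: subtract (\tfrac{30}{29})·k_4 from -2u + \tfrac{165}{116}v - \tfrac{19}{4} → \tfrac{165}{116}v - \tfrac{11}{116}
  leading term v: subtract (-\tfrac{11}{29})·k_3 from \tfrac{165}{116}v - \tfrac{11}{116} → 0
  remainder 0.

S(h_2,k_4): lcm = uv. S = -2u + \tfrac{150}{29}v - 5.
  leading term u: subtract (\tfrac{30}{29})·k_4 from -2u + \tfrac{150}{29}v - 5 → \tfrac{150}{29}v - \tfrac{10}{29}
  leading term v: subtract (-\tfrac{40}{29})·k_3 from \tfrac{150}{29}v - \tfrac{10}{29} → 0
  remainder 0.

S(k_3,k_4): leading monomials are coprime, so the S-polynomial reduces to 0 (Buchberger's first criterion).
Every S-polynomial of the final basis reduces to 0, so we have a Gröbner basis.
Inter-reduce: drop elements whose leading term is divisible by another's, tail-reduce, and make monic.
Reduced Gröbner basis: {u + \tfrac{135}{58}, v - \tfrac{1}{15}}.

The bases are distinct; the ideals are different.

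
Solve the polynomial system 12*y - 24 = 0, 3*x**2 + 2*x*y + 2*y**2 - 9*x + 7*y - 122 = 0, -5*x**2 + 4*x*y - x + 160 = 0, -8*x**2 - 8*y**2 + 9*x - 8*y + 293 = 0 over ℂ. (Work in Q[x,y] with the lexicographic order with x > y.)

Compute a lex Gröbner basis by Buchberger's algorithm.
f_1 = 12*y - 24, LT = y.
f_2 = 3*x**2 + 2*x*y - 9*x + 2*y**2 + 7*y - 122, LT = x**2.
f_3 = -5*x**2 + 4*x*y - x + 160, LT = x**2.
f_4 = -8*x**2 + 9*x - 8*y**2 - 8*y + 293, LT = x**2.

S(f_2,f_3): lcm = x**2. S = 22/15*x*y - 16/5*x + 2/3*y**2 + 7/3*y - 26/3.
  reduce S modulo (f_1, f_2, f_3, f_4):
  remainder -4/15*x - 4/3 ≠ 0; add h_5 = -4/15*x - 4/3 to the basis.

The other S-polynomials (S(f_1,f_2), S(f_1,f_3), S(f_1,f_4), S(f_2,f_4), S(f_3,f_4), S(f_1,h_5), S(f_2,h_5), S(f_3,h_5), S(f_4,h_5)) all reduce to 0 modulo the current basis, so we have a Gröbner basis.
Inter-reduce: drop elements whose leading term is divisible by another's, tail-reduce, and make monic.
Reduced Gröbner basis: {x + 5, y - 2}.

Since the basis is lex-ordered, y - 2 is univariate in y. Its roots are {2}. Back-substituting each root into the other basis elements fixes the other coordinates.
  y = 2: the earlier basis element becomes x + 5 = 0, giving x = -5 — point (-5, 2).
A lex Gröbner basis triangularizes the system, enabling back-substitution.

{(-5, 2)}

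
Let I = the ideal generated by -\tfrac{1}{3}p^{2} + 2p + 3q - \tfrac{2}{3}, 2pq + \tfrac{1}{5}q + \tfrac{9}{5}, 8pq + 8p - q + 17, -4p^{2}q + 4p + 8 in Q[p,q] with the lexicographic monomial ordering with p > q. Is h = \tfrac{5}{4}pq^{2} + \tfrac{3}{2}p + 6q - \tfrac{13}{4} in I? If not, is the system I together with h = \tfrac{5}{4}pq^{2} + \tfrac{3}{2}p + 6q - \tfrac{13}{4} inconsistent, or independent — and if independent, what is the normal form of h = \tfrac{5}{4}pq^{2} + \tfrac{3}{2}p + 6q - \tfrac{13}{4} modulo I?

First compute the reduced Gröbner basis of I by Buchberger's algorithm.
f_1 = -\tfrac{1}{3}p^{2} + 2p + 3q - \tfrac{2}{3}, LT = p^{2}.
f_2 = 2pq + \tfrac{1}{5}q + \tfrac{9}{5}, LT = pq.
f_3 = 8pq + 8p - q + 17, LT = pq.
f_4 = -4p^{2}q + 4p + 8, LT = p^{2}q.

S(f_1,f_2): lcm = p^{2}q. S = -\tfrac{61}{10}pq - \tfrac{9}{10}p - 9q^{2} + 2q.
  reduce S modulo (f_1, f_2, f_3, f_4):
  remainder -\tfrac{9}{10}p - 9q^{2} + \tfrac{261}{100}q + \tfrac{549}{100} ≠ 0; add k_5 = -\tfrac{9}{10}p - 9q^{2} + \tfrac{261}{100}q + \tfrac{549}{100} to the basis.

S(f_1,f_3): lcm = p^{2}q. S = -p^{2} - \tfrac{47}{8}pq - \tfrac{17}{8}p - 9q^{2} + 2q.
  reduce S modulo (f_1, f_2, f_3, f_4, k_5):
  remainder \tfrac{289}{4}q^{2} - \tfrac{1199}{40}q - \tfrac{1691}{40} ≠ 0; add k_6 = \tfrac{289}{4}q^{2} - \tfrac{1199}{40}q - \tfrac{1691}{40} to the basis.

S(f_1,f_4): lcm = p^{2}q. S = -6pq + p - 9q^{2} + 2q + 2.
  reduce S modulo (f_1, f_2, f_3, f_4, k_5, k_6):
  remainder -\tfrac{3443}{1445}q + \tfrac{3443}{1445} ≠ 0; add k_7 = -\tfrac{3443}{1445}q + \tfrac{3443}{1445} to the basis.

The other S-polynomials (S(f_2,f_3), S(f_2,f_4), S(f_3,f_4), S(f_1,k_5), S(f_2,k_5), S(f_3,k_5), S(f_4,k_5), S(f_1,k_6), S(f_2,k_6), S(f_3,k_6), S(f_4,k_6), S(k_5,k_6), S(f_1,k_7), S(f_2,k_7), S(f_3,k_7), S(f_4,k_7), S(k_5,k_7), S(k_6,k_7)) all reduce to 0 modulo the current basis, so we have a Gröbner basis.
Inter-reduce: drop elements whose leading term is divisible by another's, tail-reduce, and make monic.
Reduced Gröbner basis: {p + 1, q - 1}.
Label its elements g_1 = p + 1, g_2 = q - 1.

Reduce h = \tfrac{5}{4}pq^{2} + \tfrac{3}{2}p + 6q - \tfrac{13}{4} modulo G:
  leading term pq^{2}: subtract (\tfrac{5}{4}q^{2})·g_1 from \tfrac{5}{4}pq^{2} + \tfrac{3}{2}p + 6q - \tfrac{13}{4} → \tfrac{3}{2}p - \tfrac{5}{4}q^{2} + 6q - \tfrac{13}{4}
  leading term p: subtract (\tfrac{3}{2})·g_1 from \tfrac{3}{2}p - \tfrac{5}{4}q^{2} + 6q - \tfrac{13}{4} → -\tfrac{5}{4}q^{2} + 6q - \tfrac{19}{4}
  leading term q^{2}: subtract (-\tfrac{5}{4}q)·g_2 from -\tfrac{5}{4}q^{2} + 6q - \tfrac{19}{4} → \tfrac{19}{4}q - \tfrac{19}{4}
  leading term q: subtract (\tfrac{19}{4})·g_2 from \tfrac{19}{4}q - \tfrac{19}{4} → 0
  normal form = 0.
Since the normal form is 0, h ∈ I.

Ideal membership is decidable via reduction modulo a Gröbner basis.

\tfrac{5}{4}pq^{2} + \tfrac{3}{2}p + 6q - \tfrac{13}{4} lies in I (it reduces to 0).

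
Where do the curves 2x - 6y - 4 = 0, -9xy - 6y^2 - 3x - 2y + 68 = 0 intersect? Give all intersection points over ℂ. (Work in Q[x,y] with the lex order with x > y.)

Compute a lex Gröbner basis by Buchberger's algorithm.
f_1 = 2x - 6y - 4, LT = x.
f_2 = -9xy - 3x - 6y^2 - 2y + 68, LT = xy.

S(f_1,f_2): lcm = xy. S = -1/3x - 11/3y^2 - 20/9y + 68/9.
  leading term x: subtract (-1/6)·f_1 from -1/3x - 11/3y^2 - 20/9y + 68/9 → -11/3y^2 - 29/9y + 62/9
  leading term y^2: no divisor's leading term divides it; move -11/3y^2 to the remainder.
  leading term y: no divisor's leading term divides it; move -29/9y to the remainder.
  leading term 1: no divisor's leading term divides it; move 62/9 to the remainder.
  remainder -11/3y^2 - 29/9y + 62/9 ≠ 0; add h_3 = -11/3y^2 - 29/9y + 62/9 to the basis.

The other S-polynomials (S(f_1,h_3), S(f_2,h_3)) all reduce to 0 modulo the current basis, so we have a Gröbner basis.
Inter-reduce: drop elements whose leading term is divisible by another's, tail-reduce, and make monic.
Reduced Gröbner basis: {x - 3y - 2, y^2 + 29/33y - 62/33}.

From the last basis element, y^2 + 29/33y - 62/33 = 0, so y takes values in {-62/33, 1}. Each choice, substituted upward through the basis, yields the corresponding point(s) of the solution set.
  y = -62/33: the earlier basis element becomes x + 40/11 = 0, giving x = -40/11 — point (-40/11, -62/33).
  y = 1: the earlier basis element becomes x - 5 = 0, giving x = 5 — point (5, 1).
Each listed point satisfies every original equation (direct substitution).
Zero-dimensionality of the ideal guarantees finitely many solutions over ℂ.

{(-40/11, -62/33), (5, 1)}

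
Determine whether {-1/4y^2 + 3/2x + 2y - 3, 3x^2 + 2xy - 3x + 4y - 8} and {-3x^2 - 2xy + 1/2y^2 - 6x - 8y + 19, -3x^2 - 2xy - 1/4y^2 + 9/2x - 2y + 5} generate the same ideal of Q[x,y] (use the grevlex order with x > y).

No, the ideals differ.

Since reduced Gröbner bases are canonical representatives of ideals under a given ordering, it suffices to compute and compare them.
Buchberger on the first generating set:
f_1 = -1/4y^2 + 3/2x + 2y - 3, LT = y^2.
f_2 = 3x^2 + 2xy - 3x + 4y - 8, LT = x^2.

S(f_1,f_2): leading monomials are coprime, so the S-polynomial reduces to 0 (Buchberger's first criterion).
Every S-polynomial of the final basis reduces to 0, so we have a Gröbner basis.
Inter-reduce: drop elements whose leading term is divisible by another's, tail-reduce, and make monic.
Reduced Gröbner basis: {x^2 + 2/3xy - x + 4/3y - 8/3, y^2 - 6x - 8y + 12}.

Buchberger on the second generating set:
h_1 = -3x^2 - 2xy + 1/2y^2 - 6x - 8y + 19, LT = x^2.
h_2 = -3x^2 - 2xy - 1/4y^2 + 9/2x - 2y + 5, LT = x^2.

S(h_1,h_2): lcm = x^2. S = -1/4y^2 + 7/2x + 2y - 14/3.
  leading term y^2: no divisor's leading term divides it; move -1/4y^2 to the remainder.
  leading term x: no divisor's leading term divides it; move 7/2x to the remainder.
  leading term y: no divisor's leading term divides it; move 2y to the remainder.
  leading term 1: no divisor's leading term divides it; move -14/3 to the remainder.
  remainder -1/4y^2 + 7/2x + 2y - 14/3 ≠ 0; add k_3 = -1/4y^2 + 7/2x + 2y - 14/3 to the basis.

S(h_1,k_3): leading monomials are coprime, so the S-polynomial reduces to 0 (Buchberger's first criterion).
S(h_2,k_3): leading monomials are coprime, so the S-polynomial reduces to 0 (Buchberger's first criterion).
Every S-polynomial of the final basis reduces to 0, so we have a Gröbner basis.
Inter-reduce: drop elements whose leading term is divisible by another's, tail-reduce, and make monic.
Reduced Gröbner basis: {x^2 + 2/3xy - 1/3x + 4/3y - 29/9, y^2 - 14x - 8y + 56/3}.

Since the reduced bases disagree, the two ideals are not the same.
The choice of monomial ordering does not affect the verdict — as long as both bases are computed under the same ordering, their equality decides ideal equality.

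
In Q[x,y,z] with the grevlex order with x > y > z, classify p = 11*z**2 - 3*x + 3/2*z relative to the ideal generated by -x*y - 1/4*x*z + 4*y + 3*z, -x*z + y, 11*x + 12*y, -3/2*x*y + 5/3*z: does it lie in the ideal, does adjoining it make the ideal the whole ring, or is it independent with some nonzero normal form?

First compute the reduced Gröbner basis of I by Buchberger's algorithm.
f_1 = -x*y - 1/4*x*z + 4*y + 3*z, LT = x*y.
f_2 = -x*z + y, LT = x*z.
f_3 = 11*x + 12*y, LT = x.
f_4 = -3/2*x*y + 5/3*z, LT = x*y.

S(f_1,f_2): lcm = x*y*z. S = 1/4*x*z**2 + y**2 - 4*y*z - 3*z**2.
  leading term x*z**2: subtract (-1/4*z)·f_2 from 1/4*x*z**2 + y**2 - 4*y*z - 3*z**2 → y**2 - 15/4*y*z - 3*z**2
  leading term y**2: no divisor's leading term divides it; move y**2 to the remainder.
  leading term y*z: no divisor's leading term divides it; move -15/4*y*z to the remainder.
  leading term z**2: no divisor's leading term divides it; move -3*z**2 to the remainder.
  remainder y**2 - 15/4*y*z - 3*z**2 ≠ 0; add h_5 = y**2 - 15/4*y*z - 3*z**2 to the basis.

S(f_1,f_3): lcm = x*y. S = -12/11*y**2 + 1/4*x*z - 4*y - 3*z.
  leading term y**2: subtract (-12/11)·h_5 from -12/11*y**2 + 1/4*x*z - 4*y - 3*z → 1/4*x*z - 45/11*y*z - 36/11*z**2 - 4*y - 3*z
  leading term x*z: subtract (-1/4)·f_2 from 1/4*x*z - 45/11*y*z - 36/11*z**2 - 4*y - 3*z → -45/11*y*z - 36/11*z**2 - 15/4*y - 3*z
  leading term y*z: no divisor's leading term divides it; move -45/11*y*z to the remainder.
  leading term z**2: no divisor's leading term divides it; move -36/11*z**2 to the remainder.
  leading term y: no divisor's leading term divides it; move -15/4*y to the remainder.
  leading term z: no divisor's leading term divides it; move -3*z to the remainder.
  remainder -45/11*y*z - 36/11*z**2 - 15/4*y - 3*z ≠ 0; add h_6 = -45/11*y*z - 36/11*z**2 - 15/4*y - 3*z to the basis.

S(f_1,f_4): lcm = x*y. S = 1/4*x*z - 4*y - 17/9*z.
  leading term x*z: subtract (-1/4)·f_2 from 1/4*x*z - 4*y - 17/9*z → -15/4*y - 17/9*z
  leading term y: no divisor's leading term divides it; move -15/4*y to the remainder.
  leading term z: no divisor's leading term divides it; move -17/9*z to the remainder.
  remainder -15/4*y - 17/9*z ≠ 0; add h_7 = -15/4*y - 17/9*z to the basis.

S(f_2,f_3): lcm = x*z. S = -12/11*y*z - y.
  leading term y*z: subtract (4/15)·h_6 from -12/11*y*z - y → 48/55*z**2 + 4/5*z
  leading term z**2: no divisor's leading term divides it; move 48/55*z**2 to the remainder.
  leading term z: no divisor's leading term divides it; move 4/5*z to the remainder.
  remainder 48/55*z**2 + 4/5*z ≠ 0; add h_8 = 48/55*z**2 + 4/5*z to the basis.

S(f_4,h_5): lcm = x*y**2. S = 15/4*x*y*z + 3*x*z**2 - 10/9*y*z.
  leading term x*y*z: subtract (-15/4*z)·f_1 from 15/4*x*y*z + 3*x*z**2 - 10/9*y*z → 33/16*x*z**2 + 125/9*y*z + 45/4*z**2
  leading term x*z**2: subtract (-33/16*z)·f_2 from 33/16*x*z**2 + 125/9*y*z + 45/4*z**2 → 2297/144*y*z + 45/4*z**2
  leading term y*z: subtract (-25267/6480)·h_6 from 2297/144*y*z + 45/4*z**2 → -68/45*z**2 - 25267/1728*y - 25267/2160*z
  leading term z**2: subtract (-187/108)·h_8 from -68/45*z**2 - 25267/1728*y - 25267/2160*z → -25267/1728*y - 165/16*z
  leading term y: subtract (25267/6480)·h_7 from -25267/1728*y - 165/16*z → -85943/29160*z
  leading term z: no divisor's leading term divides it; move -85943/29160*z to the remainder.
  remainder -85943/29160*z ≠ 0; add h_9 = -85943/29160*z to the basis.

The other S-polynomials (S(f_2,f_4), S(f_3,f_4), S(f_1,h_5), S(f_2,h_5), S(f_3,h_5), S(f_1,h_6), S(f_2,h_6), S(f_3,h_6), S(f_4,h_6), S(h_5,h_6), S(f_1,h_7), S(f_2,h_7), S(f_3,h_7), S(f_4,h_7), S(h_5,h_7), S(h_6,h_7), S(f_1,h_8), S(f_2,h_8), S(f_3,h_8), S(f_4,h_8), S(h_5,h_8), S(h_6,h_8), S(h_7,h_8), S(f_1,h_9), S(f_2,h_9), S(f_3,h_9), S(f_4,h_9), S(h_5,h_9), S(h_6,h_9), S(h_7,h_9), S(h_8,h_9)) all reduce to 0 modulo the current basis, so we have a Gröbner basis.
Inter-reduce: drop elements whose leading term is divisible by another's, tail-reduce, and make monic.
Reduced Gröbner basis: {x, y, z}.
Label its elements g_1 = x, g_2 = y, g_3 = z.

Reduce p = 11*z**2 - 3*x + 3/2*z modulo G:
  leading term z**2: subtract (11*z)·g_3 from 11*z**2 - 3*x + 3/2*z → -3*x + 3/2*z
  leading term x: subtract (-3)·g_1 from -3*x + 3/2*z → 3/2*z
  leading term z: subtract (3/2)·g_3 from 3/2*z → 0
  normal form = 0.
Since the normal form is 0, p ∈ I.

The remainder on division by a Gröbner basis is unique — it is the normal form.

11*z**2 - 3*x + 3/2*z lies in I (it reduces to 0).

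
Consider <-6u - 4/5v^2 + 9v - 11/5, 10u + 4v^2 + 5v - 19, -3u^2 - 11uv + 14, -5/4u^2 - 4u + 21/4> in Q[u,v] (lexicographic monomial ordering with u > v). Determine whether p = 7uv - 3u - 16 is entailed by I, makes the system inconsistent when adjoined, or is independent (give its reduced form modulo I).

First compute the reduced Gröbner basis of I by Buchberger's algorithm.
f_1 = -6u - 4/5v^2 + 9v - 11/5, LT = u.
f_2 = 10u + 4v^2 + 5v - 19, LT = u.
f_3 = -3u^2 - 11uv + 14, LT = u^2.
f_4 = -5/4u^2 - 4u + 21/4, LT = u^2.

S(f_1,f_2): lcm = u. S = -4/15v^2 - 2v + 34/15.
  leading term v^2: no divisor's leading term divides it; move -4/15v^2 to the remainder.
  leading term v: no divisor's leading term divides it; move -2v to the remainder.
  leading term 1: no divisor's leading term divides it; move 34/15 to the remainder.
  remainder -4/15v^2 - 2v + 34/15 ≠ 0; add h_5 = -4/15v^2 - 2v + 34/15 to the basis.

S(f_1,f_3): lcm = u^2. S = 2/15uv^2 - 31/6uv + 11/30u + 14/3.
  leading term uv^2: subtract (-1/45v^2)·f_1 from 2/15uv^2 - 31/6uv + 11/30u + 14/3 → -31/6uv + 11/30u - 4/225v^4 + 1/5v^3 - 11/225v^2 + 14/3
  leading term uv: subtract (31/36v)·f_1 from -31/6uv + 11/30u - 4/225v^4 + 1/5v^3 - 11/225v^2 + 14/3 → 11/30u - 4/225v^4 + 8/9v^3 - 7019/900v^2 + 341/180v + 14/3
  leading term u: subtract (-11/180)·f_1 from 11/30u - 4/225v^4 + 8/9v^3 - 7019/900v^2 + 341/180v + 14/3 → -4/225v^4 + 8/9v^3 - 7063/900v^2 + 22/9v + 4079/900
  leading term v^4: subtract (1/15v^2)·h_5 from -4/225v^4 + 8/9v^3 - 7063/900v^2 + 22/9v + 4079/900 → 46/45v^3 - 7199/900v^2 + 22/9v + 4079/900
  leading term v^3: subtract (-23/6v)·h_5 from 46/45v^3 - 7199/900v^2 + 22/9v + 4079/900 → -14099/900v^2 + 167/15v + 4079/900
  leading term v^2: subtract (14099/240)·h_5 from -14099/900v^2 + 167/15v + 4079/900 → 1029/8v - 1029/8
  leading term v: no divisor's leading term divides it; move 1029/8v to the remainder.
  leading term 1: no divisor's leading term divides it; move -1029/8 to the remainder.
  remainder 1029/8v - 1029/8 ≠ 0; add h_6 = 1029/8v - 1029/8 to the basis.

The other S-polynomials (S(f_1,f_4), S(f_2,f_3), S(f_2,f_4), S(f_3,f_4), S(f_1,h_5), S(f_2,h_5), S(f_3,h_5), S(f_4,h_5), S(f_1,h_6), S(f_2,h_6), S(f_3,h_6), S(f_4,h_6), S(h_5,h_6)) all reduce to 0 modulo the current basis, so we have a Gröbner basis.
Inter-reduce: drop elements whose leading term is divisible by another's, tail-reduce, and make monic.
Reduced Gröbner basis: {u - 1, v - 1}.
Label its elements g_1 = u - 1, g_2 = v - 1.

Reduce p = 7uv - 3u - 16 modulo G:
  leading term uv: subtract (7v)·g_1 from 7uv - 3u - 16 → -3u + 7v - 16
  leading term u: subtract (-3)·g_1 from -3u + 7v - 16 → 7v - 19
  leading term v: subtract (7)·g_2 from 7v - 19 → -12
  leading term 1: no divisor's leading term divides it; move -12 to the remainder.
  normal form = -12.
The normal form is nonzero, so p ∉ I. Since p minus its normal form lies in I, I + (p) = I + (r) where r = -12; decide whether this ideal is the whole ring.
Here r = -12 is a nonzero constant, hence a unit: 1 ∈ I + (p), the Gröbner basis of I + (p) is {1}, and the enlarged system has no common solution — adjoining p is inconsistent.

Adjoining 7uv - 3u - 16 makes the ideal the whole ring: the system is inconsistent.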